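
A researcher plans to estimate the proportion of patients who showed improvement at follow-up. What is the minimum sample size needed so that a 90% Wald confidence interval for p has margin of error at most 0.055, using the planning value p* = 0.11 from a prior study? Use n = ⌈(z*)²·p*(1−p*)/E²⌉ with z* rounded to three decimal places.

For 90% confidence, z* = 1.645.
p*(1−p*) = 0.0979.
(z*)²·p*(1−p*)/E² = 2.706025·0.0979/0.003025 = 87.577.
Rounding up, n = 88.

n = 88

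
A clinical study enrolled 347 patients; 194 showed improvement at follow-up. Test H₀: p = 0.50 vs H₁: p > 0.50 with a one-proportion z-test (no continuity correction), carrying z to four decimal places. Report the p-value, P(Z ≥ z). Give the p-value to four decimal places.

With x = 194 successes in n = 347, p̂ = 0.55908.
SE₀ = √(0.50·0.50/347) = 0.026841.
z = (p̂ − p₀)/SE = (194/347 − 0.50)/0.026841 ≈ 2.2010.
From the standard normal, P(Z ≥ z) = 0.0139.

p-value = 0.0139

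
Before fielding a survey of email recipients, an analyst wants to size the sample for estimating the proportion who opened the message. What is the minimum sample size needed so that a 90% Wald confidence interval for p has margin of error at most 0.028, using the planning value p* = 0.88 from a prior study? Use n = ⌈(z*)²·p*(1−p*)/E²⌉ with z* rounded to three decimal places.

The 90% critical value is z* = 1.645.
p*(1−p*) = 0.88·0.12 = 0.1056.
Required n before rounding: 2.706025 × 0.1056 / 0.028² = 364.485.
Rounding up, n = 365.

n = 365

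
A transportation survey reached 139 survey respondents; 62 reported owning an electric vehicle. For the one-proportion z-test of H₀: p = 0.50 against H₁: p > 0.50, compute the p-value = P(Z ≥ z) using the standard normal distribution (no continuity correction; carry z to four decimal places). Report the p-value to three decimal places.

p-value = 0.898

The sample proportion is 62/139 = 0.44604.
Under H₀, SE = √(p₀(1−p₀)/n) = √(0.50·0.50/139) = √0.001798561 = 0.042409.
z = (p̂ − p₀)/SE = (62/139 − 0.50)/0.042409 ≈ -1.2723.
From the standard normal, P(Z ≥ z) = 0.898.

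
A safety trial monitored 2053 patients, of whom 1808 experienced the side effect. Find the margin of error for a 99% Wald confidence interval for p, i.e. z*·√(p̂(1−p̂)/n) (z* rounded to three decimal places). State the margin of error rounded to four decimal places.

p̂ = 1808/2053 = 0.88066.
SE(p̂) = √(0.88066·0.11934/2053) = 0.007155.
For 99% confidence, z* = 2.576.
ME = 2.576·0.007155 = 0.0184.

ME = 0.0184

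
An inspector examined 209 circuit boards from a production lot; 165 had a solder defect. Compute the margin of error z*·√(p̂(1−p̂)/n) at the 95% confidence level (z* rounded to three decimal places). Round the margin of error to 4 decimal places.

ME = 0.0553

With x = 165 successes in n = 209, p̂ = 0.78947.
SE = √(p̂(1−p̂)/n) = √(0.166205/209) = 0.028200.
The 95% critical value is z* = 1.960.
ME = 1.960·0.028200 = 0.0553.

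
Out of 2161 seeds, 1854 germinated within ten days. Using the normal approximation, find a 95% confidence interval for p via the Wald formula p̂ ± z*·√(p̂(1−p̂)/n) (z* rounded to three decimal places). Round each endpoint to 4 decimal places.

p̂ = 1854/2161 = 0.85794.
Standard error of p̂: √(0.121882/2161) = √0.000056401 = 0.007510.
The 95% critical value is z* = 1.960.
Margin = 1.960·0.007510 = 0.01472.
Interval: 0.85794 ± 0.01472 → (0.8432, 0.8727).

(0.8432, 0.8727)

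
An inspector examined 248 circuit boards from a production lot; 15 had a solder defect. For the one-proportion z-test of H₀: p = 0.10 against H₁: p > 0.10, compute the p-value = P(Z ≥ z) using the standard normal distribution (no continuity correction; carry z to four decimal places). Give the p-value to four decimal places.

p-value = 0.9810

The sample proportion is 15/248 = 0.06048.
Under H₀, SE = √(p₀(1−p₀)/n) = √(0.10·0.90/248) = √0.000362903 = 0.019050.
z = (p̂ − p₀)/SE = (15/248 − 0.10)/0.019050 ≈ -2.0743.
p-value = P(Z ≥ z) with z = -2.0743 → 0.9810.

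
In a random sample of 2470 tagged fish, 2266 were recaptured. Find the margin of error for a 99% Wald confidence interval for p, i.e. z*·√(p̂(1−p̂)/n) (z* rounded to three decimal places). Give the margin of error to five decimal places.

ME = 0.01427

Sample proportion p̂ = 2266/2470 = 0.91741.
SE(p̂) = √(0.91741·0.08259/2470) = 0.005539.
The 99% critical value is z* = 2.576.
ME = 2.576·0.005539 = 0.01427.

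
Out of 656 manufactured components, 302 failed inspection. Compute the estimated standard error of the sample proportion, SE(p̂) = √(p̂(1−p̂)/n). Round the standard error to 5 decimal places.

With x = 302 successes in n = 656, p̂ = 0.46037.
p̂(1−p̂) = 0.248429.
SE = √(0.248429/656) = 0.01946.

SE = 0.01946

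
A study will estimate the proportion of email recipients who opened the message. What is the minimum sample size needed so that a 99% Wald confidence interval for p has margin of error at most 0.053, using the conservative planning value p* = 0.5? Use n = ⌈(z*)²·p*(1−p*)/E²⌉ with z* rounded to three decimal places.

n = 591

z* = 2.576 at the 99% level.
p*(1−p*) = 0.2500.
(z*)²·p*(1−p*)/E² = 6.635776·0.2500/0.002809 = 590.582.
Rounding up, n = 591.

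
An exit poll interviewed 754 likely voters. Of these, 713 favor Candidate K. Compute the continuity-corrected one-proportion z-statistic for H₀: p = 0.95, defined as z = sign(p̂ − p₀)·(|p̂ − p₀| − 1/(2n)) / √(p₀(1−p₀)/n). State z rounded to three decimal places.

z = -0.468

With x = 713 successes in n = 754, p̂ = 0.94562. p̂ − p₀ = -0.004377.
1/(2n) = 0.000663.
Corrected numerator: |-0.004377| − 0.000663 = 0.003714.
SE₀ = √(0.95·0.05/754) = 0.007937.
z = (−)0.003714/0.007937 = -0.468.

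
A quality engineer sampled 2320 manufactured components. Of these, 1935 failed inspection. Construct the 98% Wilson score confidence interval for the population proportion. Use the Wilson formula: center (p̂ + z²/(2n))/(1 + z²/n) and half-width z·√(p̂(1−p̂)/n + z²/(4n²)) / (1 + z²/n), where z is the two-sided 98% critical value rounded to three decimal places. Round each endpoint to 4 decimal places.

Here p̂ = 1935/2320 = 0.83405 and z = 2.326 (z² = 5.410276).
1 + z²/n = 1.002332.
Adjusted center: (0.83405 + z²/(2n))/1.002332 = 0.83327.
Radicand: p̂(1−p̂)/n + z²/(4n²) = 0.000059659 + 0.000000251 = 0.000059910.
Half-width = 2.326·√0.000059910/1.002332 = 0.01796.
So the interval runs from 0.8153 to 0.8512.

(0.8153, 0.8512)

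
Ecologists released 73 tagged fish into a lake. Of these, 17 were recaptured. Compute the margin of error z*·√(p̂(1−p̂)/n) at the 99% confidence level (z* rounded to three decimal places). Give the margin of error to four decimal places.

ME = 0.1274

Sample proportion p̂ = 17/73 = 0.23288.
Standard error of p̂: √(0.178645/73) = √0.002447194 = 0.049469.
The 99% critical value is z* = 2.576.
Margin of error = z*·SE = 2.576 × 0.049469 = 0.1274.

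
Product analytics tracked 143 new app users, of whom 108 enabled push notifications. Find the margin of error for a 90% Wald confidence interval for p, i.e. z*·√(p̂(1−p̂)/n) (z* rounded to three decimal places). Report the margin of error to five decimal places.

ME = 0.05914

p̂ = 108/143 = 0.75524.
SE = √(p̂(1−p̂)/n) = √(0.184850/143) = 0.035954.
For 90% confidence, z* = 1.645.
Margin of error = z*·SE = 1.645 × 0.035954 = 0.05914.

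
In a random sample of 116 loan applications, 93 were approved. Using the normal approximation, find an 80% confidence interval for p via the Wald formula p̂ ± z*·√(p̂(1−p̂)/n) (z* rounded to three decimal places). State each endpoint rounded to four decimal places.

(0.7543, 0.8492)

Sample proportion p̂ = 93/116 = 0.80172.
SE = √(p̂(1−p̂)/n) = √(0.158963/116) = 0.037018.
For 80% confidence, z* = 1.282.
Margin = 1.282·0.037018 = 0.04746.
Interval: 0.80172 ± 0.04746 → (0.7543, 0.8492).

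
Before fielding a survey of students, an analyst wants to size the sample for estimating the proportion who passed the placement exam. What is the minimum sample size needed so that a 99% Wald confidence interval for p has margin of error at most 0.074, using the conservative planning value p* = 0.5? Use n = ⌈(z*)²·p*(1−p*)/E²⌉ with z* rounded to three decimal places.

n = 303

For 99% confidence, z* = 2.576.
p*(1−p*) = 0.50·0.50 = 0.2500.
Required n before rounding: 6.635776 × 0.2500 / 0.074² = 302.948.
Rounding up, n = 303.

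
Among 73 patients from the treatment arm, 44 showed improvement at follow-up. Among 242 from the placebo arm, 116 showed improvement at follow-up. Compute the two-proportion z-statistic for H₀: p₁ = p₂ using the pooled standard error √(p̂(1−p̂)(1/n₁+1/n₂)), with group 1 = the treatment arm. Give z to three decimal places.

Sample proportions: p̂₁ = 44/73 = 0.60274 and p̂₂ = 116/242 = 0.47934.
Pooled p̂ = (44+116)/(73+242) = 160/315 = 0.50794.
SE = √[p̂(1−p̂)(1/n₁+1/n₂)] = √[0.50794·0.49206·(1/73+1/242)] ≈ 0.066758.
z = 0.12340/0.066758 = 1.848.

z = 1.848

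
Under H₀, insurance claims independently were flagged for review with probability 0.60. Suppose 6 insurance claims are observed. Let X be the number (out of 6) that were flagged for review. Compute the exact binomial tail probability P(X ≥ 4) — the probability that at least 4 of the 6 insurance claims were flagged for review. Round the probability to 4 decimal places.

X is binomial with n = 6 and p = 0.60.
P(X ≥ 4) = C(6,4)·0.60^4·0.40^2 + C(6,5)·0.60^5·0.40^1 + C(6,6)·0.60^6·0.40^0.
= 0.311040 + 0.186624 + 0.046656 = 0.5443.

P = 0.5443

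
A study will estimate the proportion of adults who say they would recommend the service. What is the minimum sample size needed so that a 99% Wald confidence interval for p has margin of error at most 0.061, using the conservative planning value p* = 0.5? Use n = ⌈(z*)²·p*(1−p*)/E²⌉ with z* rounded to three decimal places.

n = 446

The 99% critical value is z* = 2.576.
p*(1−p*) = 0.2500.
Required n before rounding: 6.635776 × 0.2500 / 0.061² = 445.833.
Rounding up, n = 446.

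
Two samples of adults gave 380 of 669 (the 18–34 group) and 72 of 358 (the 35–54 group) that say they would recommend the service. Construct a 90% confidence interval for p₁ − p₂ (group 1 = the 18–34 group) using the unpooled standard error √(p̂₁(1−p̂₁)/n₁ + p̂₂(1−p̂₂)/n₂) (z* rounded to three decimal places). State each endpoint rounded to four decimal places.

(0.3199, 0.4139)

p̂₁ = 380/669 = 0.56801, p̂₂ = 72/358 = 0.20112; p̂₁ − p̂₂ = 0.36689.
Unpooled SE = √(p̂₁(1−p̂₁)/n₁ + p̂₂(1−p̂₂)/n₂) = √(0.000366778 + 0.000448796) = 0.028558.
For 90% confidence, z* = 1.645. Margin = 1.645·0.028558 = 0.04698.
So the interval runs from 0.3199 to 0.4139.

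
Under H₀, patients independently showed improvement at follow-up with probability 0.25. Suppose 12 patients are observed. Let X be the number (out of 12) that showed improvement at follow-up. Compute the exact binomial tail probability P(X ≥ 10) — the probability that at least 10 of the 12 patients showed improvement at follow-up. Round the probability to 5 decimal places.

P = 0.00004

X ~ Binomial(n=12, p=0.25).
P(X ≥ 10) = C(12,10)·0.25^10·0.75^2 + C(12,11)·0.25^11·0.75^1 + C(12,12)·0.25^12·0.75^0.
= 0.000035 + 0.000002 + 0.000000 = 0.00004.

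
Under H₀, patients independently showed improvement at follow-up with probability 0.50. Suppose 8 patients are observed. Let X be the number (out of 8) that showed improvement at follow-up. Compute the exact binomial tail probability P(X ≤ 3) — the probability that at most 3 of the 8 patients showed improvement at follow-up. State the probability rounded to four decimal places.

P = 0.3633

X ~ Binomial(n=8, p=0.50).
P(X ≤ 3) = C(8,0)·0.50^0·0.50^8 + C(8,1)·0.50^1·0.50^7 + C(8,2)·0.50^2·0.50^6 + C(8,3)·0.50^3·0.50^5.
= 0.003906 + 0.031250 + 0.109375 + 0.218750 = 0.3633.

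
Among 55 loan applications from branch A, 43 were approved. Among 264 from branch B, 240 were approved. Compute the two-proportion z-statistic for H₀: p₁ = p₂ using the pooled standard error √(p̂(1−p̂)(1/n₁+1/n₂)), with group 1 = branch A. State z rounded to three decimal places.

z = -2.714

Sample proportions: p̂₁ = 43/55 = 0.78182 and p̂₂ = 240/264 = 0.90909.
Pooling: p̂ = 283/319 = 0.88715.
Pooled SE = √[0.1001169·0.02196970] ≈ 0.046899.
z = (p̂₁ − p̂₂)/SE = (0.78182 − 0.90909)/0.046899 = -0.12727/0.046899 = -2.714.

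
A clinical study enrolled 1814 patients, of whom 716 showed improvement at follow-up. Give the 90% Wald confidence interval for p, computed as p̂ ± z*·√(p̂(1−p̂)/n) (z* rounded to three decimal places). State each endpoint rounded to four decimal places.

p̂ = 716/1814 = 0.39471.
SE = √(p̂(1−p̂)/n) = √(0.238914/1814) = 0.011476.
For 90% confidence, z* = 1.645.
Margin = 1.645·0.011476 = 0.01888.
Interval: 0.39471 ± 0.01888 → (0.3758, 0.4136).

(0.3758, 0.4136)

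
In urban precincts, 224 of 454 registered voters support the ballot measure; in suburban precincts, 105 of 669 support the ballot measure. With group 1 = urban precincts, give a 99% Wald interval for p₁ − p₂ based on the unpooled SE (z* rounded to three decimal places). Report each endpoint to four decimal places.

p̂₁ = 0.49339, p̂₂ = 0.15695, so the observed difference is 0.33644.
Unpooled SE = √(p̂₁(1−p̂₁)/n₁ + p̂₂(1−p̂₂)/n₂) = √(0.000550565 + 0.000197783) = 0.027356.
For 99% confidence, z* = 2.576. Margin of error = 0.07047.
So the interval runs from 0.2660 to 0.4069.

(0.2660, 0.4069)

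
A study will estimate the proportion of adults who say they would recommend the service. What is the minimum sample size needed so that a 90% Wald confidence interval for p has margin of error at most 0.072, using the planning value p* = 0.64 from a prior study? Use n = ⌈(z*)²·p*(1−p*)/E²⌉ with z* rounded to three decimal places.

n = 121

z* = 1.645 at the 90% level.
p*(1−p*) = 0.64·0.36 = 0.2304.
Required n before rounding: 2.706025 × 0.2304 / 0.072² = 120.268.
⌈120.268⌉ = 121.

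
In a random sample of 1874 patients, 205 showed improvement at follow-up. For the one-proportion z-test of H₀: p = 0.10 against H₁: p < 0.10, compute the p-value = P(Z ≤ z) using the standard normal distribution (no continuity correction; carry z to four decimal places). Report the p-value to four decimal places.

With x = 205 successes in n = 1874, p̂ = 0.10939.
SE₀ = √(0.10·0.90/1874) = 0.006930.
Test statistic (full precision, shown to 4 dp): z = (205/1874 − 0.10)/SE₀ ≈ 1.3552.
From the standard normal, P(Z ≤ z) = 0.9123.

p-value = 0.9123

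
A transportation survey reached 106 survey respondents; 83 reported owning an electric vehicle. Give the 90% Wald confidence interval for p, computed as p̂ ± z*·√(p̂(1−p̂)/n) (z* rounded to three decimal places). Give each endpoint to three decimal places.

(0.717, 0.849)

With x = 83 successes in n = 106, p̂ = 0.78302.
SE(p̂) = √(0.78302·0.21698/106) = 0.040035.
The 90% critical value is z* = 1.645.
Margin = 1.645·0.040035 = 0.06586.
So the interval runs from 0.717 to 0.849.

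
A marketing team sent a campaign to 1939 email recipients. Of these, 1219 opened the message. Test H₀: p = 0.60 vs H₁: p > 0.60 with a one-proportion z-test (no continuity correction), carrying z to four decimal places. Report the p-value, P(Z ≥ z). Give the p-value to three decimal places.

Sample proportion p̂ = 1219/1939 = 0.62867.
Under H₀, SE = √(p₀(1−p₀)/n) = √(0.60·0.40/1939) = √0.000123775 = 0.011125.
z = (p̂ − p₀)/SE = (1219/1939 − 0.60)/0.011125 ≈ 2.5774.
From the standard normal, P(Z ≥ z) = 0.005.

p-value = 0.005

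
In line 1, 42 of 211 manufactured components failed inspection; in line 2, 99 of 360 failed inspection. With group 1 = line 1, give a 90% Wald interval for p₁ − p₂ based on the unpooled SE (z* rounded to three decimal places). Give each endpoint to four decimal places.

p̂₁ = 42/211 = 0.19905, p̂₂ = 99/360 = 0.27500; p̂₁ − p̂₂ = -0.07595.
SE = √(0.000755594 + 0.000553819) = √0.001309413 = 0.036186.
z* = 1.645 at the 90% level. Margin of error = 0.05953.
Interval: -0.07595 ± 0.05953 → (-0.1355, -0.0164).

(-0.1355, -0.0164)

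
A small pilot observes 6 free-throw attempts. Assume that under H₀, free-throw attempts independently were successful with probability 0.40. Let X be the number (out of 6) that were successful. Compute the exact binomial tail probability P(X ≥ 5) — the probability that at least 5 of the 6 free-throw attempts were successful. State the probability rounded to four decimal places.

P = 0.0410

X is binomial with n = 6 and p = 0.40.
P(X ≥ 5) = C(6,5)·0.40^5·0.60^1 + C(6,6)·0.40^6·0.60^0.
= 0.036864 + 0.004096 = 0.0410.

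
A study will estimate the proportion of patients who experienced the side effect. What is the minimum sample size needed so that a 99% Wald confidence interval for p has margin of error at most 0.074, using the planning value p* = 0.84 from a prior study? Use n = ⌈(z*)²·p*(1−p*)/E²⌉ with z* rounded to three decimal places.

z* = 2.576 at the 99% level.
p*(1−p*) = 0.84·0.16 = 0.1344.
(z*)²·p*(1−p*)/E² = 6.635776·0.1344/0.005476 = 162.865.
⌈162.865⌉ = 163.

n = 163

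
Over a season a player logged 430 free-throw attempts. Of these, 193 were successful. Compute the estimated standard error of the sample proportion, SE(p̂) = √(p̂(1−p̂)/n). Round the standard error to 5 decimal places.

SE = 0.02399

Sample proportion p̂ = 193/430 = 0.44884.
p̂(1−p̂) = 0.247383.
Dividing by n and taking the root: √0.000575309 = 0.02399.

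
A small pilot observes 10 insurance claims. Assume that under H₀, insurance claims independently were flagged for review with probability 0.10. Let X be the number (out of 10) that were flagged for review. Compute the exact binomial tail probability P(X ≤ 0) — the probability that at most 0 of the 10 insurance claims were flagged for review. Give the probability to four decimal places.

X is binomial with n = 10 and p = 0.10.
P(X ≤ 0) = C(10,0)·0.10^0·0.90^10.
= 0.348678 = 0.3487.

P = 0.3487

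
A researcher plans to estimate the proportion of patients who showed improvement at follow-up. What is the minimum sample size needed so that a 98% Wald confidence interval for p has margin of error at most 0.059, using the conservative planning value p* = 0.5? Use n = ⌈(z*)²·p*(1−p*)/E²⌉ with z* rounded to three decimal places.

n = 389

The 98% critical value is z* = 2.326.
p*(1−p*) = 0.50·0.50 = 0.2500.
(z*)²·p*(1−p*)/E² = 5.410276·0.2500/0.003481 = 388.558.
⌈388.558⌉ = 389.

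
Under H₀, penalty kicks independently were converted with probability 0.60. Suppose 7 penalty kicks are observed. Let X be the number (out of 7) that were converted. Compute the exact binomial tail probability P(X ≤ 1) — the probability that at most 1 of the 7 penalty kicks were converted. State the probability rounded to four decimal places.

X ~ Binomial(n=7, p=0.60).
P(X ≤ 1) = C(7,0)·0.60^0·0.40^7 + C(7,1)·0.60^1·0.40^6.
= 0.001638 + 0.017203 = 0.0188.

P = 0.0188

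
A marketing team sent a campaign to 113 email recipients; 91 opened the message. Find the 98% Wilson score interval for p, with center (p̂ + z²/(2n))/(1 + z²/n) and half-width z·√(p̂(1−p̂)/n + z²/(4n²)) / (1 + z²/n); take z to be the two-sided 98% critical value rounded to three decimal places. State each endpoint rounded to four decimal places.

p̂ = 91/113 = 0.80531; z = 2.326, so z² = 5.410276.
1 + z²/n = 1.047879.
Center = (0.80531 + 0.023939)/1.047879 = 0.79136.
Radicand: p̂(1−p̂)/n + z²/(4n²) = 0.001387486 + 0.000105926 = 0.001493412.
Half-width = 2.326·√0.001493412/1.047879 = 0.08578.
CI: 0.79136 ± 0.08578 = (0.7056, 0.8771).

(0.7056, 0.8771)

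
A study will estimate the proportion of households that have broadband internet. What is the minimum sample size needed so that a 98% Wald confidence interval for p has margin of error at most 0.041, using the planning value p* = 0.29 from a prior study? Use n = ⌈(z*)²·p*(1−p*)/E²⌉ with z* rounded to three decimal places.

n = 663

For 98% confidence, z* = 2.326.
p*(1−p*) = 0.29·0.71 = 0.2059.
(z*)²·p*(1−p*)/E² = 5.410276·0.2059/0.001681 = 662.686.
⌈662.686⌉ = 663.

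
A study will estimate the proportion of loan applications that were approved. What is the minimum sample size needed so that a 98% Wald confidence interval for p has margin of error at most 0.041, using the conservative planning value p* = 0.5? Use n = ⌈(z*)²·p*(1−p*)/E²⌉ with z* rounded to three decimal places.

For 98% confidence, z* = 2.326.
p*(1−p*) = 0.50·0.50 = 0.2500.
(z*)²·p*(1−p*)/E² = 5.410276·0.2500/0.001681 = 804.622.
Rounding up, n = 805.

n = 805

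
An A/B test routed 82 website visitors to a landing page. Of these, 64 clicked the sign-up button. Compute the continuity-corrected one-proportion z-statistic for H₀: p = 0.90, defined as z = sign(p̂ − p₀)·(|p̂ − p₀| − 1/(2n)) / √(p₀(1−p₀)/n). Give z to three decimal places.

p̂ = 64/82 = 0.78049. p̂ − p₀ = -0.119512.
Continuity correction 1/(2n) = 1/164 = 0.006098.
Corrected numerator: |-0.119512| − 0.006098 = 0.113414.
Null standard error: √(0.90·0.10/82) = √0.001097561 = 0.033129.
z = −0.113414/0.033129 = -3.423.

z = -3.423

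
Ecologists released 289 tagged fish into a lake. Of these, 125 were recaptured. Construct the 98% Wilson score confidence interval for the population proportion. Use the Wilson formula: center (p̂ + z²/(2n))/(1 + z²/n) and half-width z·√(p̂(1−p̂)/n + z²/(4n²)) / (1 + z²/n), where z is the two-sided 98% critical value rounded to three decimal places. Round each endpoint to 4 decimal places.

(0.3666, 0.5009)

Here p̂ = 125/289 = 0.43253 and z = 2.326 (z² = 5.410276).
Denominator 1 + z²/n = 1 + 5.410276/289 = 1.018721.
Adjusted center: (0.43253 + z²/(2n))/1.018721 = 0.43377.
Radicand: p̂(1−p̂)/n + z²/(4n²) = 0.000849298 + 0.000016194 = 0.000865492.
Half-width = z·√(radicand)/denom = 2.326·0.029419/1.018721 = 0.06717.
Interval: 0.43377 ± 0.06717 → (0.3666, 0.5009).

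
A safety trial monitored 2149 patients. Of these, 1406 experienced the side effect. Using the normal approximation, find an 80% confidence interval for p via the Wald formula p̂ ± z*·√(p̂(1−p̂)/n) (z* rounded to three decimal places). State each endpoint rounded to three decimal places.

(0.641, 0.667)

The sample proportion is 1406/2149 = 0.65426.
SE(p̂) = √(0.65426·0.34574/2149) = 0.010260.
The 80% critical value is z* = 1.282.
Margin = 1.282·0.010260 = 0.01315.
So the interval runs from 0.641 to 0.667.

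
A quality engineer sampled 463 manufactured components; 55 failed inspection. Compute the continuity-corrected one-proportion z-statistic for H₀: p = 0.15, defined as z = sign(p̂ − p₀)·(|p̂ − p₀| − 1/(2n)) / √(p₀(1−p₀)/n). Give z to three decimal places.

p̂ = 55/463 = 0.11879. p̂ − p₀ = -0.031210.
Continuity correction 1/(2n) = 1/926 = 0.001080.
Corrected numerator: |-0.031210| − 0.001080 = 0.030130.
SE₀ = √(0.15·0.85/463) = 0.016595.
z = (−)0.030130/0.016595 = -1.816.

z = -1.816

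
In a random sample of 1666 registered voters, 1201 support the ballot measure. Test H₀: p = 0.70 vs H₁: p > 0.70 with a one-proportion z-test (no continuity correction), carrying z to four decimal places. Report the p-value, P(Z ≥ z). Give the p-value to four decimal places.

Sample proportion p̂ = 1201/1666 = 0.72089.
Under H₀, SE = √(p₀(1−p₀)/n) = √(0.70·0.30/1666) = √0.000126050 = 0.011227.
z = (p̂ − p₀)/SE = (1201/1666 − 0.70)/0.011227 ≈ 1.8605.
From the standard normal, P(Z ≥ z) = 0.0314.

p-value = 0.0314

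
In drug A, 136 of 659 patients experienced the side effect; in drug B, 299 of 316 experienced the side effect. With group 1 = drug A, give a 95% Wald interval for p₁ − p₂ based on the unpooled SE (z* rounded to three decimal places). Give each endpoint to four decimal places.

(-0.7795, -0.7002)

p̂₁ = 136/659 = 0.20637, p̂₂ = 299/316 = 0.94620; p̂₁ − p̂₂ = -0.73983.
SE = √(0.000248533 + 0.000161086) = √0.000409619 = 0.020239.
z* = 1.960 at the 95% level. Margin of error = 0.03967.
Interval: -0.73983 ± 0.03967 → (-0.7795, -0.7002).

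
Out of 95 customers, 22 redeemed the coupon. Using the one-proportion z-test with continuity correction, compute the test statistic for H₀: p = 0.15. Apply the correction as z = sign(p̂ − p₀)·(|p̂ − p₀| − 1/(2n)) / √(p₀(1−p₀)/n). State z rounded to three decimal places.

z = 2.083

Sample proportion p̂ = 22/95 = 0.23158. p̂ − p₀ = 0.081579.
1/(2n) = 0.005263.
Corrected numerator: |0.081579| − 0.005263 = 0.076316.
Under H₀, SE = √(p₀(1−p₀)/n) = √(0.15·0.85/95) = √0.001342105 = 0.036635.
z = (+)0.076316/0.036635 = 2.083.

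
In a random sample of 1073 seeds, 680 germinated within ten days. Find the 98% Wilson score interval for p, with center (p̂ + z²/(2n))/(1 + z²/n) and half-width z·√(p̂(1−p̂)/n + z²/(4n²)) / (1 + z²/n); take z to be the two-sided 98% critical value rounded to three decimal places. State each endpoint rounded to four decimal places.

p̂ = 680/1073 = 0.63374; z = 2.326, so z² = 5.410276.
Denominator 1 + z²/n = 1 + 5.410276/1073 = 1.005042.
Adjusted center: (0.63374 + z²/(2n))/1.005042 = 0.63307.
Radicand: p̂(1−p̂)/n + z²/(4n²) = 0.000216323 + 0.000001175 = 0.000217498.
Half-width = z·√(radicand)/denom = 2.326·0.014748/1.005042 = 0.03413.
Interval: 0.63307 ± 0.03413 → (0.5989, 0.6672).

(0.5989, 0.6672)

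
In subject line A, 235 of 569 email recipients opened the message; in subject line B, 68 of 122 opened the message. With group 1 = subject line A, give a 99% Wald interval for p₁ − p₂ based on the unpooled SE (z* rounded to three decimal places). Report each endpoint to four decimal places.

p̂₁ = 235/569 = 0.41301, p̂₂ = 68/122 = 0.55738; p̂₁ − p̂₂ = -0.14437.
SE = √(0.000426067 + 0.002022196) = √0.002448263 = 0.049480.
z* = 2.576 at the 99% level. Margin = 2.576·0.049480 = 0.12746.
So the interval runs from -0.2718 to -0.0169.

(-0.2718, -0.0169)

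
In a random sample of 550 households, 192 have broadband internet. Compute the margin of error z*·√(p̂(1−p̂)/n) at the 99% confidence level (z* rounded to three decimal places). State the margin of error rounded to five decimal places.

Sample proportion p̂ = 192/550 = 0.34909.
Standard error of p̂: √(0.227226/550) = √0.000413139 = 0.020326.
For 99% confidence, z* = 2.576.
Margin of error = z*·SE = 2.576 × 0.020326 = 0.05236.

ME = 0.05236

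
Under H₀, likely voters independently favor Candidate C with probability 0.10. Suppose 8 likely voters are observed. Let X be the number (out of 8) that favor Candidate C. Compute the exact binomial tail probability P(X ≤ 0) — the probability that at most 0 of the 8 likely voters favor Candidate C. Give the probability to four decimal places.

P = 0.4305

X ~ Binomial(n=8, p=0.10).
P(X ≤ 0) = C(8,0)·0.10^0·0.90^8.
= 0.430467 = 0.4305.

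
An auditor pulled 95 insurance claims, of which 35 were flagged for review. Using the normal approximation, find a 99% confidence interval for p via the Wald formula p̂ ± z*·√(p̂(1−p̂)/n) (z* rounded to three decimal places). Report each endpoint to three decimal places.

(0.241, 0.496)

With x = 35 successes in n = 95, p̂ = 0.36842.
Standard error of p̂: √(0.232687/95) = √0.002449337 = 0.049491.
The 99% critical value is z* = 2.576.
Margin = 2.576·0.049491 = 0.12749.
CI: 0.36842 ± 0.12749 = (0.241, 0.496).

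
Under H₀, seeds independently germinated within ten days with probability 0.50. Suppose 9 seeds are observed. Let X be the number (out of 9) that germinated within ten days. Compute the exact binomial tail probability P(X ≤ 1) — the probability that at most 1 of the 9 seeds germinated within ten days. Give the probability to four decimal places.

X ~ Binomial(n=9, p=0.50).
P(X ≤ 1) = C(9,0)·0.50^0·0.50^9 + C(9,1)·0.50^1·0.50^8.
= 0.001953 + 0.017578 = 0.0195.

P = 0.0195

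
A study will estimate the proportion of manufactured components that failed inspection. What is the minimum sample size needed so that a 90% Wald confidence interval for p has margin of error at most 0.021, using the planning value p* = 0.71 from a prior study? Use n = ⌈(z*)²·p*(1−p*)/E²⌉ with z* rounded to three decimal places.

n = 1264

The 90% critical value is z* = 1.645.
p*(1−p*) = 0.71·0.29 = 0.2059.
Required n before rounding: 2.706025 × 0.2059 / 0.021² = 1263.425.
⌈1263.425⌉ = 1264.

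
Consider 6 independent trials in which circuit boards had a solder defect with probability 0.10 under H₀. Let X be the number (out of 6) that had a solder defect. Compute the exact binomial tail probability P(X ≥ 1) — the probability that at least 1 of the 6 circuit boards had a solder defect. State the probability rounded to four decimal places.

P = 0.4686

X is binomial with n = 6 and p = 0.10.
P(X ≥ 1) = Σ_{j=1}^{6} C(6,j)·0.10^j·0.90^{6−j}.
= 0.354294 + 0.098415 + 0.014580 + 0.001215 + 0.000054 + 0.000001 = 0.4686.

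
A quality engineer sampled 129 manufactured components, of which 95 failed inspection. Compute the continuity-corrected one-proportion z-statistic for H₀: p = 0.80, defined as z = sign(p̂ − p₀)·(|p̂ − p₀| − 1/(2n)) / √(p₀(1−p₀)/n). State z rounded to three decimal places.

z = -1.695

With x = 95 successes in n = 129, p̂ = 0.73643. p̂ − p₀ = -0.063566.
1/(2n) = 0.003876.
Corrected numerator: |-0.063566| − 0.003876 = 0.059690.
Null standard error: √(0.80·0.20/129) = √0.001240310 = 0.035218.
z = (−)0.059690/0.035218 = -1.695.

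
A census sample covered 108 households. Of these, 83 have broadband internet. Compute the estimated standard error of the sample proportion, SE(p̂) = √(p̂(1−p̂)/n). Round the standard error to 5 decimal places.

SE = 0.04059

The sample proportion is 83/108 = 0.76852.
p̂(1−p̂) = 0.177897.
SE = √(0.177897/108) = √0.001647194 = 0.04059.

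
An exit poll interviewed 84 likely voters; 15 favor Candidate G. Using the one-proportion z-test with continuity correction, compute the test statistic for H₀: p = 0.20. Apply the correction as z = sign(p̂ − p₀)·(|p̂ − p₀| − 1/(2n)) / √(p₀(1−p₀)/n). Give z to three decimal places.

z = -0.355

p̂ = 15/84 = 0.17857. p̂ − p₀ = -0.021429.
Continuity correction 1/(2n) = 1/168 = 0.005952.
Corrected numerator: |-0.021429| − 0.005952 = 0.015477.
SE₀ = √(0.20·0.80/84) = 0.043644.
z = (−)0.015477/0.043644 = -0.355.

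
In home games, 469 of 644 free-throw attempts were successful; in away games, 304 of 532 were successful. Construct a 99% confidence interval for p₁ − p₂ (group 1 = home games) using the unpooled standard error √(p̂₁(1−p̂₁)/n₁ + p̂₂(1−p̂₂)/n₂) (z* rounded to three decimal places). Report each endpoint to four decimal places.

(0.0855, 0.2282)

p̂₁ = 469/644 = 0.72826, p̂₂ = 304/532 = 0.57143; p̂₁ − p̂₂ = 0.15683.
Unpooled SE = √(p̂₁(1−p̂₁)/n₁ + p̂₂(1−p̂₂)/n₂) = √(0.000307293 + 0.000460335) = 0.027706.
The 99% critical value is z* = 2.576. Margin = 2.576·0.027706 = 0.07137.
Interval: 0.15683 ± 0.07137 → (0.0855, 0.2282).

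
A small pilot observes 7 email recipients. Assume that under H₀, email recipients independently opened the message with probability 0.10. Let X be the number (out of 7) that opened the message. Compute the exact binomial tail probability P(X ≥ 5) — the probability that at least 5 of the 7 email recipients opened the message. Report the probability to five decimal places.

X ~ Binomial(n=7, p=0.10).
P(X ≥ 5) = C(7,5)·0.10^5·0.90^2 + C(7,6)·0.10^6·0.90^1 + C(7,7)·0.10^7·0.90^0.
= 0.000170 + 0.000006 + 0.000000 = 0.00018.

P = 0.00018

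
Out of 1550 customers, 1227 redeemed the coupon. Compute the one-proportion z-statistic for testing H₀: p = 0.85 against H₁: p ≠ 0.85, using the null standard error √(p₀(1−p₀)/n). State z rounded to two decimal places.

z = -6.44

p̂ = 1227/1550 = 0.79161.
SE₀ = √(0.85·0.15/1550) = 0.009070.
z = (0.79161 − 0.85)/0.009070 = -0.05839/0.009070 = -6.44.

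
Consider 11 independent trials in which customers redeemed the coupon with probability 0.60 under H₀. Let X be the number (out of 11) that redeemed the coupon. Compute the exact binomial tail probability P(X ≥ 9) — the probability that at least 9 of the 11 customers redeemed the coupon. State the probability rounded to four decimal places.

X ~ Binomial(n=11, p=0.60).
P(X ≥ 9) = C(11,9)·0.60^9·0.40^2 + C(11,10)·0.60^10·0.40^1 + C(11,11)·0.60^11·0.40^0.
= 0.088684 + 0.026605 + 0.003628 = 0.1189.

P = 0.1189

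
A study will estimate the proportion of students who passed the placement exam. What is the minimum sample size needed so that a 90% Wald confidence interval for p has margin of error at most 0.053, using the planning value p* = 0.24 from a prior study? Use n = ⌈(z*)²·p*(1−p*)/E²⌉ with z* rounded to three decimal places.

n = 176

For 90% confidence, z* = 1.645.
p*(1−p*) = 0.1824.
Required n before rounding: 2.706025 × 0.1824 / 0.053² = 175.713.
Rounding up, n = 176.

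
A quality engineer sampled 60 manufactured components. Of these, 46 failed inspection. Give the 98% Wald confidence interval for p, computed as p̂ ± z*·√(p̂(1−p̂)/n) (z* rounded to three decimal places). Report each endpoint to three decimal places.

(0.640, 0.894)

p̂ = 46/60 = 0.76667.
SE(p̂) = √(0.76667·0.23333/60) = 0.054603.
The 98% critical value is z* = 2.326.
Margin = 2.326·0.054603 = 0.12701.
So the interval runs from 0.640 to 0.894.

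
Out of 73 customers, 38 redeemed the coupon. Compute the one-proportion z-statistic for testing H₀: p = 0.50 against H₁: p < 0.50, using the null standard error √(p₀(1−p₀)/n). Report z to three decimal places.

z = 0.351

Sample proportion p̂ = 38/73 = 0.52055.
Under H₀, SE = √(p₀(1−p₀)/n) = √(0.50·0.50/73) = √0.003424658 = 0.058521.
z = (p̂ − p₀)/SE = (0.52055 − 0.50)/0.058521 = 0.351.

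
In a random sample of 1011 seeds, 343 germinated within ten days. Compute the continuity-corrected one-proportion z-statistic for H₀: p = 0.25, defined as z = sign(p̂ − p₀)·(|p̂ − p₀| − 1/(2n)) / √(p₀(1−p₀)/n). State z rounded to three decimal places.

z = 6.519

With x = 343 successes in n = 1011, p̂ = 0.33927. p̂ − p₀ = 0.089268.
Continuity correction 1/(2n) = 1/2022 = 0.000495.
Corrected numerator: |0.089268| − 0.000495 = 0.088773.
Null standard error: √(0.25·0.75/1011) = √0.000185460 = 0.013618.
z = +0.088773/0.013618 = 6.519.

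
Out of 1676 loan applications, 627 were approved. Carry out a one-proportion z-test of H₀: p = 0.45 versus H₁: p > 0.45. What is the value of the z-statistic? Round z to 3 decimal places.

z = -6.245

The sample proportion is 627/1676 = 0.37411.
Under H₀, SE = √(p₀(1−p₀)/n) = √(0.45·0.55/1676) = √0.000147673 = 0.012152.
z = (p̂ − p₀)/SE = (0.37411 − 0.45)/0.012152 = -6.245.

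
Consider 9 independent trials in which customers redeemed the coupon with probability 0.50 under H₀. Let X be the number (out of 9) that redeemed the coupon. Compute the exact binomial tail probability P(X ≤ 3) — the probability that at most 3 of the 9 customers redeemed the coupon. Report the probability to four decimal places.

P = 0.2539

X ~ Binomial(n=9, p=0.50).
P(X ≤ 3) = C(9,0)·0.50^0·0.50^9 + C(9,1)·0.50^1·0.50^8 + C(9,2)·0.50^2·0.50^7 + C(9,3)·0.50^3·0.50^6.
= 0.001953 + 0.017578 + 0.070312 + 0.164062 = 0.2539.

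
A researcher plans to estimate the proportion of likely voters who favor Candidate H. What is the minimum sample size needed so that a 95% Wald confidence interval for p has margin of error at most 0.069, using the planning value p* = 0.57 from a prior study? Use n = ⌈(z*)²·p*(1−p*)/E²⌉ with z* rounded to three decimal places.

n = 198

For 95% confidence, z* = 1.960.
p*(1−p*) = 0.2451.
Required n before rounding: 3.841600 × 0.2451 / 0.069² = 197.769.
⌈197.769⌉ = 198.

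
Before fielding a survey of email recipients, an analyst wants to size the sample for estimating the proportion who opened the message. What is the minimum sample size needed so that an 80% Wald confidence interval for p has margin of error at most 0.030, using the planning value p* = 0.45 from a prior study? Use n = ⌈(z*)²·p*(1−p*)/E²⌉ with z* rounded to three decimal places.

n = 452

For 80% confidence, z* = 1.282.
p*(1−p*) = 0.2475.
(z*)²·p*(1−p*)/E² = 1.643524·0.2475/0.000900 = 451.969.
Rounding up, n = 452.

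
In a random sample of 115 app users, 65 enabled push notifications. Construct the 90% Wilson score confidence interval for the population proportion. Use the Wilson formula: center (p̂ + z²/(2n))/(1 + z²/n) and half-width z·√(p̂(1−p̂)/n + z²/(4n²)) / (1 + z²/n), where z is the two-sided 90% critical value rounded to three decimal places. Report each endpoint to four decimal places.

Here p̂ = 65/115 = 0.56522 and z = 1.645 (z² = 2.706025).
1 + z²/n = 1.023531.
Adjusted center: (0.56522 + z²/(2n))/1.023531 = 0.56372.
Radicand: p̂(1−p̂)/n + z²/(4n²) = 0.002136928 + 0.000051154 = 0.002188082.
Half-width = z·√(radicand)/denom = 1.645·0.046777/1.023531 = 0.07518.
So the interval runs from 0.4885 to 0.6389.

(0.4885, 0.6389)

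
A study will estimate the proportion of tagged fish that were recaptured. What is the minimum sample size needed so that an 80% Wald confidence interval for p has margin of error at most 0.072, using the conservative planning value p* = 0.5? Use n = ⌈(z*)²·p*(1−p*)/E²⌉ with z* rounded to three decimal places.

z* = 1.282 at the 80% level.
p*(1−p*) = 0.2500.
Required n before rounding: 1.643524 × 0.2500 / 0.072² = 79.259.
Rounding up, n = 80.

n = 80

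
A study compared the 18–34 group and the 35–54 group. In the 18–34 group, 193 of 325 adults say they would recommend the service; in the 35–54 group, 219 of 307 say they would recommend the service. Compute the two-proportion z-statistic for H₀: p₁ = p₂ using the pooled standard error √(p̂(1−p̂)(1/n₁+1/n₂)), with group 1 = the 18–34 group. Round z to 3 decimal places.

z = -3.152

p̂₁ = 193/325 = 0.59385, p̂₂ = 219/307 = 0.71336.
Pooled p̂ = (193+219)/(325+307) = 412/632 = 0.65190.
Pooled SE = √[0.2269268·0.00633425] ≈ 0.037913.
z = (p̂₁ − p̂₂)/SE = (0.59385 − 0.71336)/0.037913 = -0.11951/0.037913 = -3.152.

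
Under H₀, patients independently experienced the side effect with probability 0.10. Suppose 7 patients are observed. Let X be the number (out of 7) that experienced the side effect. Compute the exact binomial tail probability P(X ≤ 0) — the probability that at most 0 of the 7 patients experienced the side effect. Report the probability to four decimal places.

P = 0.4783

X ~ Binomial(n=7, p=0.10).
P(X ≤ 0) = C(7,0)·0.10^0·0.90^7.
= 0.478297 = 0.4783.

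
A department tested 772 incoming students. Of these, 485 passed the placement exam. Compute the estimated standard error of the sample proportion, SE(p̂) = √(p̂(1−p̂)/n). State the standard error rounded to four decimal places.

With x = 485 successes in n = 772, p̂ = 0.62824.
p̂(1−p̂) = 0.233555.
SE = √(0.233555/772) = √0.000302532 = 0.0174.

SE = 0.0174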